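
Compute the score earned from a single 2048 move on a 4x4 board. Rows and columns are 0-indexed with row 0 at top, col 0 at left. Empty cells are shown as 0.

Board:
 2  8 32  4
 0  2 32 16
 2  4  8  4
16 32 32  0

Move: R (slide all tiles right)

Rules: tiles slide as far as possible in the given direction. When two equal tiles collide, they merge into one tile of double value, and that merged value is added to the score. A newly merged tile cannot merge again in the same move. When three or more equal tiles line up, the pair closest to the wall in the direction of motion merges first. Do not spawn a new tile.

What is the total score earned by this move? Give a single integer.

Answer: 64

Derivation:
Slide right:
row 0: [2, 8, 32, 4] -> [2, 8, 32, 4]  score +0 (running 0)
row 1: [0, 2, 32, 16] -> [0, 2, 32, 16]  score +0 (running 0)
row 2: [2, 4, 8, 4] -> [2, 4, 8, 4]  score +0 (running 0)
row 3: [16, 32, 32, 0] -> [0, 0, 16, 64]  score +64 (running 64)
Board after move:
 2  8 32  4
 0  2 32 16
 2  4  8  4
 0  0 16 64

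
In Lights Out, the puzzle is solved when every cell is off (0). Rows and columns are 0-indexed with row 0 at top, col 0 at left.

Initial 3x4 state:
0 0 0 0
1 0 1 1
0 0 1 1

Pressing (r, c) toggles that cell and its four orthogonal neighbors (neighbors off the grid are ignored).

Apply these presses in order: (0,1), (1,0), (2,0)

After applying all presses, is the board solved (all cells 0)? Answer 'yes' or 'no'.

After press 1 at (0,1):
1 1 1 0
1 1 1 1
0 0 1 1

After press 2 at (1,0):
0 1 1 0
0 0 1 1
1 0 1 1

After press 3 at (2,0):
0 1 1 0
1 0 1 1
0 1 1 1

Lights still on: 8

Answer: no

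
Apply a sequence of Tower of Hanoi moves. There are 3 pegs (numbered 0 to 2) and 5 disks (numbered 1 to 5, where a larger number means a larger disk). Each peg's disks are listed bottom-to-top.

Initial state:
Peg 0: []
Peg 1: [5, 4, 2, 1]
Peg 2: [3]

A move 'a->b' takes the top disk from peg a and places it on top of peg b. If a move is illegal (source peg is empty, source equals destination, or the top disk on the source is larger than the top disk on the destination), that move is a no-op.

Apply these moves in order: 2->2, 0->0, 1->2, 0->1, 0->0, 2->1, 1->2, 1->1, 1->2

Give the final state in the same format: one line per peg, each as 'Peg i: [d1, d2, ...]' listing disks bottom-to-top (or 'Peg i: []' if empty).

After move 1 (2->2):
Peg 0: []
Peg 1: [5, 4, 2, 1]
Peg 2: [3]

After move 2 (0->0):
Peg 0: []
Peg 1: [5, 4, 2, 1]
Peg 2: [3]

After move 3 (1->2):
Peg 0: []
Peg 1: [5, 4, 2]
Peg 2: [3, 1]

After move 4 (0->1):
Peg 0: []
Peg 1: [5, 4, 2]
Peg 2: [3, 1]

After move 5 (0->0):
Peg 0: []
Peg 1: [5, 4, 2]
Peg 2: [3, 1]

After move 6 (2->1):
Peg 0: []
Peg 1: [5, 4, 2, 1]
Peg 2: [3]

After move 7 (1->2):
Peg 0: []
Peg 1: [5, 4, 2]
Peg 2: [3, 1]

After move 8 (1->1):
Peg 0: []
Peg 1: [5, 4, 2]
Peg 2: [3, 1]

After move 9 (1->2):
Peg 0: []
Peg 1: [5, 4, 2]
Peg 2: [3, 1]

Answer: Peg 0: []
Peg 1: [5, 4, 2]
Peg 2: [3, 1]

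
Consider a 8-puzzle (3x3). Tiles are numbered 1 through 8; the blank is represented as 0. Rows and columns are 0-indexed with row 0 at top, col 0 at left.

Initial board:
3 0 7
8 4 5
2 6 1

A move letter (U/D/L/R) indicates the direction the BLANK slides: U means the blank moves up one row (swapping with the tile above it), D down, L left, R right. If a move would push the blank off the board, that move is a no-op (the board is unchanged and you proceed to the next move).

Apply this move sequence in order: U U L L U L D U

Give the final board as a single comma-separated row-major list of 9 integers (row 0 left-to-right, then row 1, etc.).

Answer: 0, 3, 7, 8, 4, 5, 2, 6, 1

Derivation:
After move 1 (U):
3 0 7
8 4 5
2 6 1

After move 2 (U):
3 0 7
8 4 5
2 6 1

After move 3 (L):
0 3 7
8 4 5
2 6 1

After move 4 (L):
0 3 7
8 4 5
2 6 1

After move 5 (U):
0 3 7
8 4 5
2 6 1

After move 6 (L):
0 3 7
8 4 5
2 6 1

After move 7 (D):
8 3 7
0 4 5
2 6 1

After move 8 (U):
0 3 7
8 4 5
2 6 1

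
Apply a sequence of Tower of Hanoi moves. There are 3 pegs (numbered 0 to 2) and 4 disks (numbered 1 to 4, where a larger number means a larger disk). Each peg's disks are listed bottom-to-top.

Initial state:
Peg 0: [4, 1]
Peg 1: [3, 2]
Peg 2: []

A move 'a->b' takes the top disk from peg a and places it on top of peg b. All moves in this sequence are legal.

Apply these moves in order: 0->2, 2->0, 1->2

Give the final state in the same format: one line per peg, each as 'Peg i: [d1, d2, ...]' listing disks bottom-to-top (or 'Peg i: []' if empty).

After move 1 (0->2):
Peg 0: [4]
Peg 1: [3, 2]
Peg 2: [1]

After move 2 (2->0):
Peg 0: [4, 1]
Peg 1: [3, 2]
Peg 2: []

After move 3 (1->2):
Peg 0: [4, 1]
Peg 1: [3]
Peg 2: [2]

Answer: Peg 0: [4, 1]
Peg 1: [3]
Peg 2: [2]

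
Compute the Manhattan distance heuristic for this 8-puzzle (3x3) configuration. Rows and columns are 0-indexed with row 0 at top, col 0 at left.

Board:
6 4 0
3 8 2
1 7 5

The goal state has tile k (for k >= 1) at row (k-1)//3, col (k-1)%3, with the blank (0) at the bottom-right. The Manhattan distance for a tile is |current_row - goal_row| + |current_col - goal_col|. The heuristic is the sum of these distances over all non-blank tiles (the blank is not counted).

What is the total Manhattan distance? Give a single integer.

Tile 6: at (0,0), goal (1,2), distance |0-1|+|0-2| = 3
Tile 4: at (0,1), goal (1,0), distance |0-1|+|1-0| = 2
Tile 3: at (1,0), goal (0,2), distance |1-0|+|0-2| = 3
Tile 8: at (1,1), goal (2,1), distance |1-2|+|1-1| = 1
Tile 2: at (1,2), goal (0,1), distance |1-0|+|2-1| = 2
Tile 1: at (2,0), goal (0,0), distance |2-0|+|0-0| = 2
Tile 7: at (2,1), goal (2,0), distance |2-2|+|1-0| = 1
Tile 5: at (2,2), goal (1,1), distance |2-1|+|2-1| = 2
Sum: 3 + 2 + 3 + 1 + 2 + 2 + 1 + 2 = 16

Answer: 16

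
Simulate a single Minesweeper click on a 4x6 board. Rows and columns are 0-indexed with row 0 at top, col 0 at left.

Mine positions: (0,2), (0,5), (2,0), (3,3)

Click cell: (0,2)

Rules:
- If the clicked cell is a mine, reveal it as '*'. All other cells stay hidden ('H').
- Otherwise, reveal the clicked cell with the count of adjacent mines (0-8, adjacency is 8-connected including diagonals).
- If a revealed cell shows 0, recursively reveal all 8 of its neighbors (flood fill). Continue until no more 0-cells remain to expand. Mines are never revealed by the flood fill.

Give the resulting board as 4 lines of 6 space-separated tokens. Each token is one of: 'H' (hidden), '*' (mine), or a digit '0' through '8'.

H H * H H H
H H H H H H
H H H H H H
H H H H H H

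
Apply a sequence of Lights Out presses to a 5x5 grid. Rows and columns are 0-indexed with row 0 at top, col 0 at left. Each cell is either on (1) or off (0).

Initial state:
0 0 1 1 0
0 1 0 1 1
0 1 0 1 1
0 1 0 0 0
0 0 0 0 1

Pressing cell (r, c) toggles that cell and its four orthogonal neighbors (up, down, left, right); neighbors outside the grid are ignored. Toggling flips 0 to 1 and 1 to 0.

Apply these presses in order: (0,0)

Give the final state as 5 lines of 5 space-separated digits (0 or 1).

Answer: 1 1 1 1 0
1 1 0 1 1
0 1 0 1 1
0 1 0 0 0
0 0 0 0 1

Derivation:
After press 1 at (0,0):
1 1 1 1 0
1 1 0 1 1
0 1 0 1 1
0 1 0 0 0
0 0 0 0 1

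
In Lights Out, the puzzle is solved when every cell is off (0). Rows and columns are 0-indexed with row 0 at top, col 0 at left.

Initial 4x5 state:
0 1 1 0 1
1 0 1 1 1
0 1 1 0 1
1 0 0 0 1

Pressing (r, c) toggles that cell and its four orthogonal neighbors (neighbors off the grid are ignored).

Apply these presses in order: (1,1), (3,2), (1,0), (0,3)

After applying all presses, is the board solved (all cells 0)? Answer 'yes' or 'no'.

After press 1 at (1,1):
0 0 1 0 1
0 1 0 1 1
0 0 1 0 1
1 0 0 0 1

After press 2 at (3,2):
0 0 1 0 1
0 1 0 1 1
0 0 0 0 1
1 1 1 1 1

After press 3 at (1,0):
1 0 1 0 1
1 0 0 1 1
1 0 0 0 1
1 1 1 1 1

After press 4 at (0,3):
1 0 0 1 0
1 0 0 0 1
1 0 0 0 1
1 1 1 1 1

Lights still on: 11

Answer: no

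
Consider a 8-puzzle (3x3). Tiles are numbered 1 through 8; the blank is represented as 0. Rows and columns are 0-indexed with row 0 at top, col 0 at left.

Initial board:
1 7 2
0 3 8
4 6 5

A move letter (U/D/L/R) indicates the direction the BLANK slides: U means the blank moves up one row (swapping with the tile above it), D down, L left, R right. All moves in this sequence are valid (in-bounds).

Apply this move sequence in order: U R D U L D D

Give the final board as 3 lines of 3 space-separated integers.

Answer: 1 7 2
4 3 8
0 6 5

Derivation:
After move 1 (U):
0 7 2
1 3 8
4 6 5

After move 2 (R):
7 0 2
1 3 8
4 6 5

After move 3 (D):
7 3 2
1 0 8
4 6 5

After move 4 (U):
7 0 2
1 3 8
4 6 5

After move 5 (L):
0 7 2
1 3 8
4 6 5

After move 6 (D):
1 7 2
0 3 8
4 6 5

After move 7 (D):
1 7 2
4 3 8
0 6 5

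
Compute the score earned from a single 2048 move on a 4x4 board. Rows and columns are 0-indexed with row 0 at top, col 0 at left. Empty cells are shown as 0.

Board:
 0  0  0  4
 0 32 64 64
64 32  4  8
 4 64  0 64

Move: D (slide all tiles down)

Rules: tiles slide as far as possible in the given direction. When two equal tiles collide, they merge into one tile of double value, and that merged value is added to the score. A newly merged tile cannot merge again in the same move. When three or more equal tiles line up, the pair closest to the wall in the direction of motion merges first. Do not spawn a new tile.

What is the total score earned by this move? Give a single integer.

Slide down:
col 0: [0, 0, 64, 4] -> [0, 0, 64, 4]  score +0 (running 0)
col 1: [0, 32, 32, 64] -> [0, 0, 64, 64]  score +64 (running 64)
col 2: [0, 64, 4, 0] -> [0, 0, 64, 4]  score +0 (running 64)
col 3: [4, 64, 8, 64] -> [4, 64, 8, 64]  score +0 (running 64)
Board after move:
 0  0  0  4
 0  0  0 64
64 64 64  8
 4 64  4 64

Answer: 64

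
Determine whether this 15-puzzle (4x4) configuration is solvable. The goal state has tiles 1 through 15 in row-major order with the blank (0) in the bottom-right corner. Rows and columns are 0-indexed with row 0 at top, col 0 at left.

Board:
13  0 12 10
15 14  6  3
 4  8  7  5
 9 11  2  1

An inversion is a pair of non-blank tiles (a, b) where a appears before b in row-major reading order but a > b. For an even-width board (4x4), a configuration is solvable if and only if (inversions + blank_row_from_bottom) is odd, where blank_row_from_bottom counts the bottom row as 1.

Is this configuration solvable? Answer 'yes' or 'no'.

Answer: no

Derivation:
Inversions: 76
Blank is in row 0 (0-indexed from top), which is row 4 counting from the bottom (bottom = 1).
76 + 4 = 80, which is even, so the puzzle is not solvable.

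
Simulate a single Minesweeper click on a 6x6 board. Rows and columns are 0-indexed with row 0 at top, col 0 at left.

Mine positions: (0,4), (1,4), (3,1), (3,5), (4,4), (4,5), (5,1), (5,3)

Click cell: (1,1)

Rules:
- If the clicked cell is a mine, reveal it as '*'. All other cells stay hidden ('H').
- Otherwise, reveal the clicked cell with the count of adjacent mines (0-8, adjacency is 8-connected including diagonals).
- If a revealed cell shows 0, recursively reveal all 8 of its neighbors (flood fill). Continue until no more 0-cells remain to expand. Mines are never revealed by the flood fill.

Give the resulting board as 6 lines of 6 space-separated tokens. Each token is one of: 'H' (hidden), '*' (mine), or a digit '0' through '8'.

0 0 0 2 H H
0 0 0 2 H H
1 1 1 1 H H
H H H H H H
H H H H H H
H H H H H H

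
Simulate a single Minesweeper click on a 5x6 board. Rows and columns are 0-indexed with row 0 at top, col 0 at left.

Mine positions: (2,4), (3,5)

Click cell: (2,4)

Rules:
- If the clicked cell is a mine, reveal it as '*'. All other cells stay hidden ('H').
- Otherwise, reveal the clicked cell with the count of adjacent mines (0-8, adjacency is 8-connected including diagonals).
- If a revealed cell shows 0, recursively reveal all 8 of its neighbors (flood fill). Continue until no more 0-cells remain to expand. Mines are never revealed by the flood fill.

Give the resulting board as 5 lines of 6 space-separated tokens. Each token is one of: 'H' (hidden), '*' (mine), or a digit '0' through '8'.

H H H H H H
H H H H H H
H H H H * H
H H H H H H
H H H H H H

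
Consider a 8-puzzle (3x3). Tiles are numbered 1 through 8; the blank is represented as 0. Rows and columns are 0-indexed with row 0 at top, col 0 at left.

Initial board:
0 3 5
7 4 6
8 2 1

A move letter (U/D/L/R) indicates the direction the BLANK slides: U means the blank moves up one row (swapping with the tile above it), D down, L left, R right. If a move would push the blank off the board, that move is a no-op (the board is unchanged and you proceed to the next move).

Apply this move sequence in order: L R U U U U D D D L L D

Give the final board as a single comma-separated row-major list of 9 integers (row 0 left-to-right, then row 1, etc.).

Answer: 3, 4, 5, 7, 2, 6, 0, 8, 1

Derivation:
After move 1 (L):
0 3 5
7 4 6
8 2 1

After move 2 (R):
3 0 5
7 4 6
8 2 1

After move 3 (U):
3 0 5
7 4 6
8 2 1

After move 4 (U):
3 0 5
7 4 6
8 2 1

After move 5 (U):
3 0 5
7 4 6
8 2 1

After move 6 (U):
3 0 5
7 4 6
8 2 1

After move 7 (D):
3 4 5
7 0 6
8 2 1

After move 8 (D):
3 4 5
7 2 6
8 0 1

After move 9 (D):
3 4 5
7 2 6
8 0 1

After move 10 (L):
3 4 5
7 2 6
0 8 1

After move 11 (L):
3 4 5
7 2 6
0 8 1

After move 12 (D):
3 4 5
7 2 6
0 8 1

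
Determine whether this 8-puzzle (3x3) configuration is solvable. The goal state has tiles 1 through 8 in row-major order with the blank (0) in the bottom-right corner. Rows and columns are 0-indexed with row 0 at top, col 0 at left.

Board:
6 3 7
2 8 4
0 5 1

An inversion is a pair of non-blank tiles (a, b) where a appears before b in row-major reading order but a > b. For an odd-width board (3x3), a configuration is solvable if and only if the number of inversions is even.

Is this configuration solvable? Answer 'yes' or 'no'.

Inversions (pairs i<j in row-major order where tile[i] > tile[j] > 0): 17
17 is odd, so the puzzle is not solvable.

Answer: no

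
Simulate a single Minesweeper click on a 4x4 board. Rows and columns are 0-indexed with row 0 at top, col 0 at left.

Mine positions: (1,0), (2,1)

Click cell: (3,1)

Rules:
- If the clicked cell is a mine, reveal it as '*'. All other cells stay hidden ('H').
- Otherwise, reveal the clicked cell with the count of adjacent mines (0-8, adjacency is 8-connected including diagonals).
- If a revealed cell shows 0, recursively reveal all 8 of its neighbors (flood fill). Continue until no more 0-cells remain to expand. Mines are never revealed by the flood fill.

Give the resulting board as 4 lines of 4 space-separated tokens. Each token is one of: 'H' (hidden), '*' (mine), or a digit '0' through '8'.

H H H H
H H H H
H H H H
H 1 H H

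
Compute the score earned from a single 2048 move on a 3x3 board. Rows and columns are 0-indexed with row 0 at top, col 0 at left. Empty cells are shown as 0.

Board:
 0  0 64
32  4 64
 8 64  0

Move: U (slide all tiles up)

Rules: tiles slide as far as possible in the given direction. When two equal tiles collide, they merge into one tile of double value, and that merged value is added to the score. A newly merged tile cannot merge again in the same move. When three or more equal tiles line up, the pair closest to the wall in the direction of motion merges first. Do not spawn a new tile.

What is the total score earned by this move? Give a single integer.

Slide up:
col 0: [0, 32, 8] -> [32, 8, 0]  score +0 (running 0)
col 1: [0, 4, 64] -> [4, 64, 0]  score +0 (running 0)
col 2: [64, 64, 0] -> [128, 0, 0]  score +128 (running 128)
Board after move:
 32   4 128
  8  64   0
  0   0   0

Answer: 128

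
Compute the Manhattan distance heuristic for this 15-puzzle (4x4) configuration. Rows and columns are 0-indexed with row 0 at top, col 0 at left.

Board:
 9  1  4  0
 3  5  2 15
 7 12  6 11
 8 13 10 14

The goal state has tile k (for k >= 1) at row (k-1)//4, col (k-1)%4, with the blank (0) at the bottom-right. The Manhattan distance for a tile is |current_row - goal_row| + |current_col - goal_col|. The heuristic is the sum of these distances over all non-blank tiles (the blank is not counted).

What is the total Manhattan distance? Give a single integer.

Answer: 31

Derivation:
Tile 9: at (0,0), goal (2,0), distance |0-2|+|0-0| = 2
Tile 1: at (0,1), goal (0,0), distance |0-0|+|1-0| = 1
Tile 4: at (0,2), goal (0,3), distance |0-0|+|2-3| = 1
Tile 3: at (1,0), goal (0,2), distance |1-0|+|0-2| = 3
Tile 5: at (1,1), goal (1,0), distance |1-1|+|1-0| = 1
Tile 2: at (1,2), goal (0,1), distance |1-0|+|2-1| = 2
Tile 15: at (1,3), goal (3,2), distance |1-3|+|3-2| = 3
Tile 7: at (2,0), goal (1,2), distance |2-1|+|0-2| = 3
Tile 12: at (2,1), goal (2,3), distance |2-2|+|1-3| = 2
Tile 6: at (2,2), goal (1,1), distance |2-1|+|2-1| = 2
Tile 11: at (2,3), goal (2,2), distance |2-2|+|3-2| = 1
Tile 8: at (3,0), goal (1,3), distance |3-1|+|0-3| = 5
Tile 13: at (3,1), goal (3,0), distance |3-3|+|1-0| = 1
Tile 10: at (3,2), goal (2,1), distance |3-2|+|2-1| = 2
Tile 14: at (3,3), goal (3,1), distance |3-3|+|3-1| = 2
Sum: 2 + 1 + 1 + 3 + 1 + 2 + 3 + 3 + 2 + 2 + 1 + 5 + 1 + 2 + 2 = 31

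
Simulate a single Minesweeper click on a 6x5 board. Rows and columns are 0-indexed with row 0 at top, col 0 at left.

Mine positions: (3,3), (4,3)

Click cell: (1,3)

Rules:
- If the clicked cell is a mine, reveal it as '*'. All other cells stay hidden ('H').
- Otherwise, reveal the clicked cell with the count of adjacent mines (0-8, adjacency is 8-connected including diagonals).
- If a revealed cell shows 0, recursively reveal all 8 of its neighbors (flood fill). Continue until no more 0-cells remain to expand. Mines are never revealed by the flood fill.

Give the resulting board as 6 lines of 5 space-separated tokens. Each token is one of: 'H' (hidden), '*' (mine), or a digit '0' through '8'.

0 0 0 0 0
0 0 0 0 0
0 0 1 1 1
0 0 2 H H
0 0 2 H H
0 0 1 H H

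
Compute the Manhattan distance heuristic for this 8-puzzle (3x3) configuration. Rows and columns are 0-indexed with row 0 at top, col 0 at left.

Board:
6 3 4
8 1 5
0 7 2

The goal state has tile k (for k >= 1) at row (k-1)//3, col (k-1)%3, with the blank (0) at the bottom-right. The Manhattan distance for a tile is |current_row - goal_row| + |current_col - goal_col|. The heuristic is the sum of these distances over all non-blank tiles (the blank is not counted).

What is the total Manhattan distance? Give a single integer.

Answer: 16

Derivation:
Tile 6: (0,0)->(1,2) = 3
Tile 3: (0,1)->(0,2) = 1
Tile 4: (0,2)->(1,0) = 3
Tile 8: (1,0)->(2,1) = 2
Tile 1: (1,1)->(0,0) = 2
Tile 5: (1,2)->(1,1) = 1
Tile 7: (2,1)->(2,0) = 1
Tile 2: (2,2)->(0,1) = 3
Sum: 3 + 1 + 3 + 2 + 2 + 1 + 1 + 3 = 16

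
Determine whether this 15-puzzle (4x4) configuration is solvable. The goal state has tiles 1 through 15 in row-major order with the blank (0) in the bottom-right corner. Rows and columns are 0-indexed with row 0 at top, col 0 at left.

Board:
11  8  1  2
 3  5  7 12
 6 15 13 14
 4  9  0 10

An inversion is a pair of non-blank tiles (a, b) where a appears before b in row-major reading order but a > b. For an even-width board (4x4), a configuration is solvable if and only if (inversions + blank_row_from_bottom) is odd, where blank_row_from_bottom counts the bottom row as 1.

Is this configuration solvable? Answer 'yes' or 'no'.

Inversions: 36
Blank is in row 3 (0-indexed from top), which is row 1 counting from the bottom (bottom = 1).
36 + 1 = 37, which is odd, so the puzzle is solvable.

Answer: yes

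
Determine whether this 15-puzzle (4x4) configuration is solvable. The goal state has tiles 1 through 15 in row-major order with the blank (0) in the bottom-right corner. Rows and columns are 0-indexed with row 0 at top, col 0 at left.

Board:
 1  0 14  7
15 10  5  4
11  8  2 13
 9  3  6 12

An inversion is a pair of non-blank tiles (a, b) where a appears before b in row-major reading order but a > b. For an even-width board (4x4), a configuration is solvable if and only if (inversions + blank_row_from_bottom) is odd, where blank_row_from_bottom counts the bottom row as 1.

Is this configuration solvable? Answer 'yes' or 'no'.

Answer: no

Derivation:
Inversions: 54
Blank is in row 0 (0-indexed from top), which is row 4 counting from the bottom (bottom = 1).
54 + 4 = 58, which is even, so the puzzle is not solvable.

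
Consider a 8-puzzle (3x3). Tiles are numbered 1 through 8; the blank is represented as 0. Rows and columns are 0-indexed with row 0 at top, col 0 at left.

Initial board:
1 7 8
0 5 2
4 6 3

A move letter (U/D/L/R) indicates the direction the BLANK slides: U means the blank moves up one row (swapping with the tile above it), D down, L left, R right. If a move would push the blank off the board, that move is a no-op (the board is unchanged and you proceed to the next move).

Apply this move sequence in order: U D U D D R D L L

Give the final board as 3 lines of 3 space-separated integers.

Answer: 1 7 8
4 5 2
0 6 3

Derivation:
After move 1 (U):
0 7 8
1 5 2
4 6 3

After move 2 (D):
1 7 8
0 5 2
4 6 3

After move 3 (U):
0 7 8
1 5 2
4 6 3

After move 4 (D):
1 7 8
0 5 2
4 6 3

After move 5 (D):
1 7 8
4 5 2
0 6 3

After move 6 (R):
1 7 8
4 5 2
6 0 3

After move 7 (D):
1 7 8
4 5 2
6 0 3

After move 8 (L):
1 7 8
4 5 2
0 6 3

After move 9 (L):
1 7 8
4 5 2
0 6 3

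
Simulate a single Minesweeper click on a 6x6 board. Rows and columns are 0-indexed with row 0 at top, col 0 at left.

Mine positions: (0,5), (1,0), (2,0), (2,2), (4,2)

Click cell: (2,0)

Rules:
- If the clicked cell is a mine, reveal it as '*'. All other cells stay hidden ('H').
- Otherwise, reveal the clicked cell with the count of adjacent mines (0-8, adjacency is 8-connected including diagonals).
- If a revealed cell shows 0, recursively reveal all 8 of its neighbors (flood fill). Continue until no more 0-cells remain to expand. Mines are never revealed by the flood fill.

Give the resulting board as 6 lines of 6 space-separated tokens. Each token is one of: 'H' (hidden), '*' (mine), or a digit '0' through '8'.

H H H H H H
H H H H H H
* H H H H H
H H H H H H
H H H H H H
H H H H H H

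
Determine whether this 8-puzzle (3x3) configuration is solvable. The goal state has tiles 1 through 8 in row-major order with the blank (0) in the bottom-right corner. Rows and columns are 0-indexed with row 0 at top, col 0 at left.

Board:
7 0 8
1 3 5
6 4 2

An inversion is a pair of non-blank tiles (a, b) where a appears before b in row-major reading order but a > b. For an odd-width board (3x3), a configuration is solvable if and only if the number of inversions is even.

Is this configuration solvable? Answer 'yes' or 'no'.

Inversions (pairs i<j in row-major order where tile[i] > tile[j] > 0): 18
18 is even, so the puzzle is solvable.

Answer: yes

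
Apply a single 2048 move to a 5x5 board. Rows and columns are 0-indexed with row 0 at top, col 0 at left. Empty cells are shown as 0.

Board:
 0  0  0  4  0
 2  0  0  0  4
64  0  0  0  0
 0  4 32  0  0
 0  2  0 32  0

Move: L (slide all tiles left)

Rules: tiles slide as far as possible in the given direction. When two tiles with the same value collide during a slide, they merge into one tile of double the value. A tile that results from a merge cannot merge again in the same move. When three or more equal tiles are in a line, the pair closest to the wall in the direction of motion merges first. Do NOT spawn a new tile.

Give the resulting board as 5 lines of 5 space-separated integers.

Answer:  4  0  0  0  0
 2  4  0  0  0
64  0  0  0  0
 4 32  0  0  0
 2 32  0  0  0

Derivation:
Slide left:
row 0: [0, 0, 0, 4, 0] -> [4, 0, 0, 0, 0]
row 1: [2, 0, 0, 0, 4] -> [2, 4, 0, 0, 0]
row 2: [64, 0, 0, 0, 0] -> [64, 0, 0, 0, 0]
row 3: [0, 4, 32, 0, 0] -> [4, 32, 0, 0, 0]
row 4: [0, 2, 0, 32, 0] -> [2, 32, 0, 0, 0]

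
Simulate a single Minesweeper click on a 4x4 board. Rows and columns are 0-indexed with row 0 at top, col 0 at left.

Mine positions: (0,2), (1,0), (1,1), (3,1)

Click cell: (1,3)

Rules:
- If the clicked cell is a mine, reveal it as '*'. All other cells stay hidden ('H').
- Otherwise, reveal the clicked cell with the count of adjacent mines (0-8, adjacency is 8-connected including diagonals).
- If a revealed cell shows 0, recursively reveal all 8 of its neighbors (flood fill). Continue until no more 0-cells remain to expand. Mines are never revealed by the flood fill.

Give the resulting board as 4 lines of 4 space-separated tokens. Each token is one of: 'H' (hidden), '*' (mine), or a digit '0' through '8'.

H H H H
H H H 1
H H H H
H H H H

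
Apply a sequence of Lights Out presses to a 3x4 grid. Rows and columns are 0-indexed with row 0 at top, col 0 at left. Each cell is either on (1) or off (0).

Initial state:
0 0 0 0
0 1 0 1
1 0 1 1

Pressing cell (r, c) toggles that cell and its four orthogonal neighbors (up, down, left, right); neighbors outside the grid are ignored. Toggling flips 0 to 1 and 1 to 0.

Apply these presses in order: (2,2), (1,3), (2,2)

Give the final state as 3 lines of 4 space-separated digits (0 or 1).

Answer: 0 0 0 1
0 1 1 0
1 0 1 0

Derivation:
After press 1 at (2,2):
0 0 0 0
0 1 1 1
1 1 0 0

After press 2 at (1,3):
0 0 0 1
0 1 0 0
1 1 0 1

After press 3 at (2,2):
0 0 0 1
0 1 1 0
1 0 1 0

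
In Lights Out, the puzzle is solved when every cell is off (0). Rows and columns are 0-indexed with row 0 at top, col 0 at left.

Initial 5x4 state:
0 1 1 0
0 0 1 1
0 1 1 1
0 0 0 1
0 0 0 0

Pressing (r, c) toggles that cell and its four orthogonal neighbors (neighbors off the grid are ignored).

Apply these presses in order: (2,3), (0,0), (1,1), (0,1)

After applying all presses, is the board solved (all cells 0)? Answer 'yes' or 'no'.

Answer: yes

Derivation:
After press 1 at (2,3):
0 1 1 0
0 0 1 0
0 1 0 0
0 0 0 0
0 0 0 0

After press 2 at (0,0):
1 0 1 0
1 0 1 0
0 1 0 0
0 0 0 0
0 0 0 0

After press 3 at (1,1):
1 1 1 0
0 1 0 0
0 0 0 0
0 0 0 0
0 0 0 0

After press 4 at (0,1):
0 0 0 0
0 0 0 0
0 0 0 0
0 0 0 0
0 0 0 0

Lights still on: 0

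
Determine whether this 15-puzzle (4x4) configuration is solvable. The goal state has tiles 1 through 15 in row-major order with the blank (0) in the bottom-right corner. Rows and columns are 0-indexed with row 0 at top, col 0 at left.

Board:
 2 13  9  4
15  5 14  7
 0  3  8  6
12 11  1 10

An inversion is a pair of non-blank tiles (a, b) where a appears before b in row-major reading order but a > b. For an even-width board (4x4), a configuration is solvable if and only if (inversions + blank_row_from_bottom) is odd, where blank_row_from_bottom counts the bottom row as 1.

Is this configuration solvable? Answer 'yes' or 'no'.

Inversions: 53
Blank is in row 2 (0-indexed from top), which is row 2 counting from the bottom (bottom = 1).
53 + 2 = 55, which is odd, so the puzzle is solvable.

Answer: yes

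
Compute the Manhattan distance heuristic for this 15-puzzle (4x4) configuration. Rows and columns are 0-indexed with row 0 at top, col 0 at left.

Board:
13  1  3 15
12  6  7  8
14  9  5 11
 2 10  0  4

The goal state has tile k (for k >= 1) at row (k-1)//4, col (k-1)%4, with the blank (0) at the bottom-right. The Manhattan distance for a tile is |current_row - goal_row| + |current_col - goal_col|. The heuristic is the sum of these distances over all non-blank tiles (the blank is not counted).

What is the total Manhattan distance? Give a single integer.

Answer: 27

Derivation:
Tile 13: at (0,0), goal (3,0), distance |0-3|+|0-0| = 3
Tile 1: at (0,1), goal (0,0), distance |0-0|+|1-0| = 1
Tile 3: at (0,2), goal (0,2), distance |0-0|+|2-2| = 0
Tile 15: at (0,3), goal (3,2), distance |0-3|+|3-2| = 4
Tile 12: at (1,0), goal (2,3), distance |1-2|+|0-3| = 4
Tile 6: at (1,1), goal (1,1), distance |1-1|+|1-1| = 0
Tile 7: at (1,2), goal (1,2), distance |1-1|+|2-2| = 0
Tile 8: at (1,3), goal (1,3), distance |1-1|+|3-3| = 0
Tile 14: at (2,0), goal (3,1), distance |2-3|+|0-1| = 2
Tile 9: at (2,1), goal (2,0), distance |2-2|+|1-0| = 1
Tile 5: at (2,2), goal (1,0), distance |2-1|+|2-0| = 3
Tile 11: at (2,3), goal (2,2), distance |2-2|+|3-2| = 1
Tile 2: at (3,0), goal (0,1), distance |3-0|+|0-1| = 4
Tile 10: at (3,1), goal (2,1), distance |3-2|+|1-1| = 1
Tile 4: at (3,3), goal (0,3), distance |3-0|+|3-3| = 3
Sum: 3 + 1 + 0 + 4 + 4 + 0 + 0 + 0 + 2 + 1 + 3 + 1 + 4 + 1 + 3 = 27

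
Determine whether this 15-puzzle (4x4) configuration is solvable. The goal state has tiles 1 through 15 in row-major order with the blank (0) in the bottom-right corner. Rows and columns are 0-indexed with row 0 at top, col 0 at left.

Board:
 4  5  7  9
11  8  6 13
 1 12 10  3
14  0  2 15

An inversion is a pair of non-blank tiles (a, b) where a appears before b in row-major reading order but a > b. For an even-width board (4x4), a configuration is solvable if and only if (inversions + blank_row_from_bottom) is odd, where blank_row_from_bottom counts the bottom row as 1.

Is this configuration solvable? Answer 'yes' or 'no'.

Inversions: 40
Blank is in row 3 (0-indexed from top), which is row 1 counting from the bottom (bottom = 1).
40 + 1 = 41, which is odd, so the puzzle is solvable.

Answer: yes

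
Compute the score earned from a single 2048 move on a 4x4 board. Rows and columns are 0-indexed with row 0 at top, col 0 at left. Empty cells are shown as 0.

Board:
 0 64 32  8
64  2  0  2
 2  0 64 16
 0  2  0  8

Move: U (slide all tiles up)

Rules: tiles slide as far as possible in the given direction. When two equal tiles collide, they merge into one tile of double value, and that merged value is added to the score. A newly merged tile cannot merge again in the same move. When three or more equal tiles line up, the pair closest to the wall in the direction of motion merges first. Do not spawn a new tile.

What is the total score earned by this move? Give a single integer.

Slide up:
col 0: [0, 64, 2, 0] -> [64, 2, 0, 0]  score +0 (running 0)
col 1: [64, 2, 0, 2] -> [64, 4, 0, 0]  score +4 (running 4)
col 2: [32, 0, 64, 0] -> [32, 64, 0, 0]  score +0 (running 4)
col 3: [8, 2, 16, 8] -> [8, 2, 16, 8]  score +0 (running 4)
Board after move:
64 64 32  8
 2  4 64  2
 0  0  0 16
 0  0  0  8

Answer: 4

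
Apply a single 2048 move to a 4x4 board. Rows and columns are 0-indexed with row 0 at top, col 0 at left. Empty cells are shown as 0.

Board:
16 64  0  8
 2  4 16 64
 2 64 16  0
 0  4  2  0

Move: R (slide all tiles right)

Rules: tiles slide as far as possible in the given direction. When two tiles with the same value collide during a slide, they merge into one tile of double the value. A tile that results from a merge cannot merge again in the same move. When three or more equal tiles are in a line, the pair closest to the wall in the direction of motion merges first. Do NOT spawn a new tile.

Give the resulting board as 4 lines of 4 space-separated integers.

Answer:  0 16 64  8
 2  4 16 64
 0  2 64 16
 0  0  4  2

Derivation:
Slide right:
row 0: [16, 64, 0, 8] -> [0, 16, 64, 8]
row 1: [2, 4, 16, 64] -> [2, 4, 16, 64]
row 2: [2, 64, 16, 0] -> [0, 2, 64, 16]
row 3: [0, 4, 2, 0] -> [0, 0, 4, 2]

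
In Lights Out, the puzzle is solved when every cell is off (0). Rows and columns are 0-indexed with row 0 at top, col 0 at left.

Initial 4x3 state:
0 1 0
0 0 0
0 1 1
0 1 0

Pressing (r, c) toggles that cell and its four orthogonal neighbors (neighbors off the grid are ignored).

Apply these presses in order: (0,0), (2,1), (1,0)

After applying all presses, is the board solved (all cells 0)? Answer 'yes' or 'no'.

Answer: yes

Derivation:
After press 1 at (0,0):
1 0 0
1 0 0
0 1 1
0 1 0

After press 2 at (2,1):
1 0 0
1 1 0
1 0 0
0 0 0

After press 3 at (1,0):
0 0 0
0 0 0
0 0 0
0 0 0

Lights still on: 0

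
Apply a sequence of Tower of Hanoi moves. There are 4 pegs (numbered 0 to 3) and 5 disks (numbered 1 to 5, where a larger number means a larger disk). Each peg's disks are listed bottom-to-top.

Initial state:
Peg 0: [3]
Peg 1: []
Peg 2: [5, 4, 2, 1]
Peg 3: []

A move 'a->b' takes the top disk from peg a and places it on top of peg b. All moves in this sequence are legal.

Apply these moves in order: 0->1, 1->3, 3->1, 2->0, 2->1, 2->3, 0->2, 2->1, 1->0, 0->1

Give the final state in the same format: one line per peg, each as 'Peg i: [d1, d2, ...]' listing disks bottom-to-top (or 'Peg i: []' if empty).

Answer: Peg 0: []
Peg 1: [3, 2, 1]
Peg 2: [5]
Peg 3: [4]

Derivation:
After move 1 (0->1):
Peg 0: []
Peg 1: [3]
Peg 2: [5, 4, 2, 1]
Peg 3: []

After move 2 (1->3):
Peg 0: []
Peg 1: []
Peg 2: [5, 4, 2, 1]
Peg 3: [3]

After move 3 (3->1):
Peg 0: []
Peg 1: [3]
Peg 2: [5, 4, 2, 1]
Peg 3: []

After move 4 (2->0):
Peg 0: [1]
Peg 1: [3]
Peg 2: [5, 4, 2]
Peg 3: []

After move 5 (2->1):
Peg 0: [1]
Peg 1: [3, 2]
Peg 2: [5, 4]
Peg 3: []

After move 6 (2->3):
Peg 0: [1]
Peg 1: [3, 2]
Peg 2: [5]
Peg 3: [4]

After move 7 (0->2):
Peg 0: []
Peg 1: [3, 2]
Peg 2: [5, 1]
Peg 3: [4]

After move 8 (2->1):
Peg 0: []
Peg 1: [3, 2, 1]
Peg 2: [5]
Peg 3: [4]

After move 9 (1->0):
Peg 0: [1]
Peg 1: [3, 2]
Peg 2: [5]
Peg 3: [4]

After move 10 (0->1):
Peg 0: []
Peg 1: [3, 2, 1]
Peg 2: [5]
Peg 3: [4]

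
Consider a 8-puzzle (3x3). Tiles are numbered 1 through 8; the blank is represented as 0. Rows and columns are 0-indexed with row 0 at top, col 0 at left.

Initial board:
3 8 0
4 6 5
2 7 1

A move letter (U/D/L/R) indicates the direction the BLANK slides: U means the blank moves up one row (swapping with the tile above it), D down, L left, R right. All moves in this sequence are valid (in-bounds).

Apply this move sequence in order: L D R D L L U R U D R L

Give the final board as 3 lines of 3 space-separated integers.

Answer: 3 6 8
5 0 1
4 2 7

Derivation:
After move 1 (L):
3 0 8
4 6 5
2 7 1

After move 2 (D):
3 6 8
4 0 5
2 7 1

After move 3 (R):
3 6 8
4 5 0
2 7 1

After move 4 (D):
3 6 8
4 5 1
2 7 0

After move 5 (L):
3 6 8
4 5 1
2 0 7

After move 6 (L):
3 6 8
4 5 1
0 2 7

After move 7 (U):
3 6 8
0 5 1
4 2 7

After move 8 (R):
3 6 8
5 0 1
4 2 7

After move 9 (U):
3 0 8
5 6 1
4 2 7

After move 10 (D):
3 6 8
5 0 1
4 2 7

After move 11 (R):
3 6 8
5 1 0
4 2 7

After move 12 (L):
3 6 8
5 0 1
4 2 7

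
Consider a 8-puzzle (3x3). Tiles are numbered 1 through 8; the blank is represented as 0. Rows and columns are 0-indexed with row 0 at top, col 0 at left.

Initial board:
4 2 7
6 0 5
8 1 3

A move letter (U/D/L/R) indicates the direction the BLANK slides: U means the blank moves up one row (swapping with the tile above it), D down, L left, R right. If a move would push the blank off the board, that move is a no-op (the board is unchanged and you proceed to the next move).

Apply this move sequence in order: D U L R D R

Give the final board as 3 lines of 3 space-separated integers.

After move 1 (D):
4 2 7
6 1 5
8 0 3

After move 2 (U):
4 2 7
6 0 5
8 1 3

After move 3 (L):
4 2 7
0 6 5
8 1 3

After move 4 (R):
4 2 7
6 0 5
8 1 3

After move 5 (D):
4 2 7
6 1 5
8 0 3

After move 6 (R):
4 2 7
6 1 5
8 3 0

Answer: 4 2 7
6 1 5
8 3 0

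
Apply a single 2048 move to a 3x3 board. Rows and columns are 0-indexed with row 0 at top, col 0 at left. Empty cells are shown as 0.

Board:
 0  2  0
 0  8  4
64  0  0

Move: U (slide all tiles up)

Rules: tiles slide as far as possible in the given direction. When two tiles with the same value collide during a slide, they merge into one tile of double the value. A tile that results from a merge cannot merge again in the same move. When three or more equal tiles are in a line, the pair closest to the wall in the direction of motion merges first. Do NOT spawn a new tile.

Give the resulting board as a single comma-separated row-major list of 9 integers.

Answer: 64, 2, 4, 0, 8, 0, 0, 0, 0

Derivation:
Slide up:
col 0: [0, 0, 64] -> [64, 0, 0]
col 1: [2, 8, 0] -> [2, 8, 0]
col 2: [0, 4, 0] -> [4, 0, 0]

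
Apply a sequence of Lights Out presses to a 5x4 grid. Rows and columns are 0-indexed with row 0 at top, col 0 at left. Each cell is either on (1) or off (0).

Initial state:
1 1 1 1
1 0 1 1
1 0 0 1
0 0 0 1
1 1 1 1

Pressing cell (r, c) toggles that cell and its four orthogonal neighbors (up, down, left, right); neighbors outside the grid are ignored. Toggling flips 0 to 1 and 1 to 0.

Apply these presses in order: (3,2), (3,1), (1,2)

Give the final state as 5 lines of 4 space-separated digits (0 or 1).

After press 1 at (3,2):
1 1 1 1
1 0 1 1
1 0 1 1
0 1 1 0
1 1 0 1

After press 2 at (3,1):
1 1 1 1
1 0 1 1
1 1 1 1
1 0 0 0
1 0 0 1

After press 3 at (1,2):
1 1 0 1
1 1 0 0
1 1 0 1
1 0 0 0
1 0 0 1

Answer: 1 1 0 1
1 1 0 0
1 1 0 1
1 0 0 0
1 0 0 1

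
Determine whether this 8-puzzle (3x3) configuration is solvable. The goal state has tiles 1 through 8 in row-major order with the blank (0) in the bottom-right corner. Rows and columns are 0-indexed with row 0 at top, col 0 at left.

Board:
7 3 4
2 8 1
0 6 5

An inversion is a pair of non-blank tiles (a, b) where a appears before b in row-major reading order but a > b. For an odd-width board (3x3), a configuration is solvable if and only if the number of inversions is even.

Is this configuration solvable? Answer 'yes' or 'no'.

Inversions (pairs i<j in row-major order where tile[i] > tile[j] > 0): 15
15 is odd, so the puzzle is not solvable.

Answer: no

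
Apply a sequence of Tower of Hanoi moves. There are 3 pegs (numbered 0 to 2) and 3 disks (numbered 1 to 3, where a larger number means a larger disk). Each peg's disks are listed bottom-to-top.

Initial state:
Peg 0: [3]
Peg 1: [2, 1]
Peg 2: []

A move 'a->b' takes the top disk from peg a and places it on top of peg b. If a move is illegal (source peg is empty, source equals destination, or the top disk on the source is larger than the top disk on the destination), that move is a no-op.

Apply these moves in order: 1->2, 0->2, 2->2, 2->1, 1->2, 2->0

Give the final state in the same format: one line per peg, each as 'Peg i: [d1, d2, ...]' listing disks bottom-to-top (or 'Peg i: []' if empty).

After move 1 (1->2):
Peg 0: [3]
Peg 1: [2]
Peg 2: [1]

After move 2 (0->2):
Peg 0: [3]
Peg 1: [2]
Peg 2: [1]

After move 3 (2->2):
Peg 0: [3]
Peg 1: [2]
Peg 2: [1]

After move 4 (2->1):
Peg 0: [3]
Peg 1: [2, 1]
Peg 2: []

After move 5 (1->2):
Peg 0: [3]
Peg 1: [2]
Peg 2: [1]

After move 6 (2->0):
Peg 0: [3, 1]
Peg 1: [2]
Peg 2: []

Answer: Peg 0: [3, 1]
Peg 1: [2]
Peg 2: []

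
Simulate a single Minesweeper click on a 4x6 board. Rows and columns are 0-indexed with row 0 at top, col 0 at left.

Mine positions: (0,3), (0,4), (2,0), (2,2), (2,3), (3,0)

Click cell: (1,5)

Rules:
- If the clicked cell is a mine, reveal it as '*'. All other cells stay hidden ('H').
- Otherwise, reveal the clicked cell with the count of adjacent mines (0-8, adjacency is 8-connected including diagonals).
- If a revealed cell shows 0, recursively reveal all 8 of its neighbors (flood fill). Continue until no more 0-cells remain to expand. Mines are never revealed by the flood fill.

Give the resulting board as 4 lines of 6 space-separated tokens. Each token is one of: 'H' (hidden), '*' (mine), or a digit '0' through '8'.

H H H H H H
H H H H H 1
H H H H H H
H H H H H H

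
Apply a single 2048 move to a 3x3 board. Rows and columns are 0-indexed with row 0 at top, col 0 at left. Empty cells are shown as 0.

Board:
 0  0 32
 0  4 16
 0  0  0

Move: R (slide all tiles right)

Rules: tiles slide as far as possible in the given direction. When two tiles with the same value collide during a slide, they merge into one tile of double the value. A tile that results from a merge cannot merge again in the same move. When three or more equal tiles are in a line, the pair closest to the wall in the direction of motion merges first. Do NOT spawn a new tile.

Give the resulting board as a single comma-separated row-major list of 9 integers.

Answer: 0, 0, 32, 0, 4, 16, 0, 0, 0

Derivation:
Slide right:
row 0: [0, 0, 32] -> [0, 0, 32]
row 1: [0, 4, 16] -> [0, 4, 16]
row 2: [0, 0, 0] -> [0, 0, 0]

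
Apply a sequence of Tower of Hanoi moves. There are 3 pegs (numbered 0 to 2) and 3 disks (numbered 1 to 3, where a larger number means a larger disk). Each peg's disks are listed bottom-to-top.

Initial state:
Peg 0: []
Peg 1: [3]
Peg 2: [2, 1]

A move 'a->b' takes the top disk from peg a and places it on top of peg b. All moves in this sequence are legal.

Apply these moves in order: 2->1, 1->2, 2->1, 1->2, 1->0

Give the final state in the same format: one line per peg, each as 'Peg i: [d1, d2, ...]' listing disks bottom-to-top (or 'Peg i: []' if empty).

After move 1 (2->1):
Peg 0: []
Peg 1: [3, 1]
Peg 2: [2]

After move 2 (1->2):
Peg 0: []
Peg 1: [3]
Peg 2: [2, 1]

After move 3 (2->1):
Peg 0: []
Peg 1: [3, 1]
Peg 2: [2]

After move 4 (1->2):
Peg 0: []
Peg 1: [3]
Peg 2: [2, 1]

After move 5 (1->0):
Peg 0: [3]
Peg 1: []
Peg 2: [2, 1]

Answer: Peg 0: [3]
Peg 1: []
Peg 2: [2, 1]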